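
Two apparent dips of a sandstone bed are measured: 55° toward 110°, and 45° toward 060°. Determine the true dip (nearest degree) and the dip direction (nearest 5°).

Represent each trace as a vector plunging at its apparent dip toward its trend (east-north-up frame): v₁ = (0.539, -0.196, -0.819), v₂ = (0.612, 0.354, -0.707).
The plane normal is n = v₁ × v₂ ∝ (0.428, -0.121, 0.311).
tan δ = √(n_x²+n_y²)/n_z = 0.445/0.311, so δ = 55.1°.
The horizontal component of n points toward azimuth atan2(n_x, n_y) = 106°, the dip direction.

true dip 55°, dip direction 105°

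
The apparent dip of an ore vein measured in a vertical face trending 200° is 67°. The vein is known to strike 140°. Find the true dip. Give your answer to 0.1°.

β = acute angle between strike 140° and section 200° = 60°.
tan(true dip) = tan 67° / sin 60° = 2.7203
true dip = arctan 2.7203 = 69.82°

69.8°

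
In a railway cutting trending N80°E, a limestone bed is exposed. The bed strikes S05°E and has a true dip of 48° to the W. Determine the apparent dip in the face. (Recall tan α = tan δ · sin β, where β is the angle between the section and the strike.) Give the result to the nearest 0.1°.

47.9°

The strike is S05°E and the section trends N80°E; the acute angle between them is β = 85°.
tan(apparent dip) = tan 48° · sin 85° = 1.1064
α = arctan(1.1064) = 47.89°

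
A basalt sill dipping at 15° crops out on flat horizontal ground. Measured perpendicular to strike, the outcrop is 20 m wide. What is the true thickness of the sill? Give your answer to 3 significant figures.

5.18 m

True thickness t = w · sin(dip) = 20 × sin 15°
t = 20 × 0.2588 = 5.176 m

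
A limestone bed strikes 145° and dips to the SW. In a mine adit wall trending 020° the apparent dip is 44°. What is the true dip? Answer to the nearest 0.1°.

49.7°

The section is 55° from the strike.
tan(true dip) = tan 44° / sin 55° = 1.1789
δ = arctan(1.1789) = 49.69°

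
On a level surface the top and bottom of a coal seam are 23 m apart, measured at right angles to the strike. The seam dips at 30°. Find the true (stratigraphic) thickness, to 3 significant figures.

11.5 m

True thickness t = w · sin(dip) = 23 × sin 30°
t = 23 × 0.5000 = 11.500 m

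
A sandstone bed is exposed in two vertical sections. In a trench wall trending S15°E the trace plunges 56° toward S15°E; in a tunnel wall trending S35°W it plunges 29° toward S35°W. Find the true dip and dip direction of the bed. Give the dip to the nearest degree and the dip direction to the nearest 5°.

The two traces are lines in the plane: v₁ = (sin 165°·cos 56°, cos 165°·cos 56°, −sin 56°), v₂ = (sin 215°·cos 29°, cos 215°·cos 29°, −sin 29°).
n = v₁ × v₂ = (0.332, -0.486, 0.375) (taken with n_z > 0).
True dip = arccos(n_z / |n|) = arccos(0.5369) = 57.5°.
The horizontal component of n points toward azimuth atan2(n_x, n_y) = 146°, the dip direction.

true dip 58°, dip direction 145°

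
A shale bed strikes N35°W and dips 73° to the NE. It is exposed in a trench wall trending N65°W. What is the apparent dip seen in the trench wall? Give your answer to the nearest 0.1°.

58.6°

The section lies 30° from the strike.
tan α = tan 73° × sin 30° = 3.2709 × 0.5000 = 1.6354
apparent dip = arctan 1.6354 = 58.56°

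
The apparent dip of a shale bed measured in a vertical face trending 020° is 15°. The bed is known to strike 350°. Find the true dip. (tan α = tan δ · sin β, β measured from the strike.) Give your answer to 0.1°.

The section is 30° from the strike.
tan δ = tan α / sin β = tan 15° / sin 30° = 0.2679 / 0.5000 = 0.5359
true dip = arctan 0.5359 = 28.19°

28.2°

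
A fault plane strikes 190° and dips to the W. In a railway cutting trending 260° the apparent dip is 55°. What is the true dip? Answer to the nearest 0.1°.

The section is 70° from the strike.
tan δ = tan α / sin β = tan 55° / sin 70° = 1.4281 / 0.9397 = 1.5198
true dip = arctan 1.5198 = 56.66°

56.7°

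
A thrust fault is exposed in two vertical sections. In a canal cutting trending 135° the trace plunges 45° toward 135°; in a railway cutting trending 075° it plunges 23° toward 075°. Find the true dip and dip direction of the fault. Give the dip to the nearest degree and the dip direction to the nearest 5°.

true dip 45°, dip direction 140°

The two traces are lines in the plane: v₁ = (sin 135°·cos 45°, cos 135°·cos 45°, −sin 45°), v₂ = (sin 75°·cos 23°, cos 75°·cos 23°, −sin 23°).
n = v₁ × v₂ = (0.364, -0.433, 0.564) (taken with n_z > 0).
tan δ = √(n_x²+n_y²)/n_z = 0.566/0.564, so δ = 45.1°.
Dip direction = azimuth of (n_x, n_y) = atan2(0.364, -0.433) = 140°.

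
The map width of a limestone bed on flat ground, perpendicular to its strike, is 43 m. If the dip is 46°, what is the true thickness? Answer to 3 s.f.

True thickness t = w · sin(dip) = 43 × sin 46°
t = 43 × 0.7193 = 30.932 m

30.9 m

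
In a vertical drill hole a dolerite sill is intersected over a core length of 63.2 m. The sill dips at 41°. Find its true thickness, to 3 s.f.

True thickness t = h · cos(dip) = 63.2 × cos 41°
t = 63.2 × 0.7547 = 47.698 m

47.7 m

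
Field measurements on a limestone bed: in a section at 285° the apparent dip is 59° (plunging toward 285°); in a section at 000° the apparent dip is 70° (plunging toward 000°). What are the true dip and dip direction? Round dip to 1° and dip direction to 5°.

The two traces are lines in the plane: v₁ = (sin 285°·cos 59°, cos 285°·cos 59°, −sin 59°), v₂ = (sin 0°·cos 70°, cos 0°·cos 70°, −sin 70°).
n = v₁ × v₂ = (-0.168, 0.467, 0.170) (taken with n_z > 0).
tan δ = √(n_x²+n_y²)/n_z = 0.497/0.170, so δ = 71.1°.
Dip direction = azimuth of (n_x, n_y) = atan2(-0.168, 0.467) = 340°.

true dip 71°, dip direction 340°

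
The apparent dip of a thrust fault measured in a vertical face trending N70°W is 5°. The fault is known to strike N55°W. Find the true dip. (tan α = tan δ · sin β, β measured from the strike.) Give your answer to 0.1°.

β = acute angle between strike N55°W and section N70°W = 15°.
tan δ = tan α / sin β = tan 5° / sin 15° = 0.0875 / 0.2588 = 0.3380
true dip = arctan 0.3380 = 18.68°

18.7°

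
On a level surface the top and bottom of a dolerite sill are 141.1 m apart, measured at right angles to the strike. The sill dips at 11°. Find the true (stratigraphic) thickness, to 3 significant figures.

True thickness t = w · sin(dip) = 141.1 × sin 11°
t = 141.1 × 0.1908 = 26.923 m

26.9 m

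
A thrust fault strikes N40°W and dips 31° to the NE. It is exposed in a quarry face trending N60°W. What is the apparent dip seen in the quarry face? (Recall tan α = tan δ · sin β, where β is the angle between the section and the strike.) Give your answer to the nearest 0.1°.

The strike is N40°W and the section trends N60°W; the acute angle between them is β = 20°.
tan α = tan 31° × sin 20° = 0.6009 × 0.3420 = 0.2055
apparent dip = arctan 0.2055 = 11.61°

11.6°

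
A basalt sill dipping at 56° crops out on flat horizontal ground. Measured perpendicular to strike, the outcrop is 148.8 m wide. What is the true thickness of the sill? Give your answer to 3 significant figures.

True thickness t = w · sin(dip) = 148.8 × sin 56°
t = 148.8 × 0.8290 = 123.361 m

123 m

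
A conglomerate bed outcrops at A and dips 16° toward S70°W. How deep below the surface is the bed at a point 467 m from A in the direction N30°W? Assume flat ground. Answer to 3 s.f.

23.3 m

The hole lies 80° from the dip direction, so the down-dip offset is 467 × cos 80° = 81.09 m.
Depth = down-dip offset × tan(dip) = 81.09 × tan 16° = 81.09 × 0.2867
Depth = 23.25 m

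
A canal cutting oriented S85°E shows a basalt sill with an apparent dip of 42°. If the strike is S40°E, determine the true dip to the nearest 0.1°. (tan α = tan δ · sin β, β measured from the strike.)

51.9°

β = acute angle between strike S40°E and section S85°E = 45°.
tan δ = tan α / sin β = tan 42° / sin 45° = 0.9004 / 0.7071 = 1.2734
δ = arctan(1.2734) = 51.86°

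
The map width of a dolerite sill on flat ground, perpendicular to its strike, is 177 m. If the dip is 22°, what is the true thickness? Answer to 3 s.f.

66.3 m

True thickness t = w · sin(dip) = 177 × sin 22°
t = 177 × 0.3746 = 66.305 m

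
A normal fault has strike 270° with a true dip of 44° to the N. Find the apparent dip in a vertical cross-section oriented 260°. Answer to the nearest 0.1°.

9.5°

The section lies 10° from the strike.
tan α = tan 44° × sin 10° = 0.9657 × 0.1736 = 0.1677
apparent dip = arctan 0.1677 = 9.52°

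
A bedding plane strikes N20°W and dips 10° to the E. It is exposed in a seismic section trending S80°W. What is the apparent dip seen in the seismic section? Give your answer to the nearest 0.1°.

9.9°

The strike is N20°W and the section trends S80°W; the acute angle between them is β = 80°.
tan(apparent dip) = tan 10° · sin 80° = 0.1736
apparent dip = arctan 0.1736 = 9.85°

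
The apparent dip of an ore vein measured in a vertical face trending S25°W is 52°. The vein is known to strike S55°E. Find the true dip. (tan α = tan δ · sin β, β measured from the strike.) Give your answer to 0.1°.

β = acute angle between strike S55°E and section S25°W = 80°.
tan δ = tan α / sin β = tan 52° / sin 80° = 1.2799 / 0.9848 = 1.2997
δ = arctan(1.2997) = 52.42°

52.4°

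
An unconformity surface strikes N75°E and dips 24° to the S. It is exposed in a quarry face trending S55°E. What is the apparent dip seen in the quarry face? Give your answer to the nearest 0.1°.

18.8°

The strike is N75°E and the section trends S55°E; the acute angle between them is β = 50°.
tan(apparent dip) = tan 24° · sin 50° = 0.3411
apparent dip = arctan 0.3411 = 18.83°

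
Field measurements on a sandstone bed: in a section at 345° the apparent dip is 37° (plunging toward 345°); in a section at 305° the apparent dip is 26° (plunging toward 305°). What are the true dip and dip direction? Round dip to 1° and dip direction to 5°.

true dip 37°, dip direction 355°

Represent each trace as a vector plunging at its apparent dip toward its trend (east-north-up frame): v₁ = (-0.207, 0.771, -0.602), v₂ = (-0.736, 0.516, -0.438).
Cross product v₁ × v₂ gives the pole to the plane: n ∝ (-0.028, 0.352, 0.461).
tan δ = √(n_x²+n_y²)/n_z = 0.354/0.461, so δ = 37.5°.
Dip direction = atan2(-0.028, 0.352) = 355° (azimuth of n's horizontal projection).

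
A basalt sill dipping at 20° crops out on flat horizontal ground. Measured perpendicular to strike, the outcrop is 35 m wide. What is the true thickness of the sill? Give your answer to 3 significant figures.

True thickness t = w · sin(dip) = 35 × sin 20°
t = 35 × 0.3420 = 11.971 m

12.0 m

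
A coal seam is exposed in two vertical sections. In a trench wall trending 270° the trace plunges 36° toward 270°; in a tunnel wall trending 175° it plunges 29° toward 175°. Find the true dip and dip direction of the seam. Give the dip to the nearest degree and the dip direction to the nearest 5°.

Each apparent-dip line lies in the plane. As unit vectors (x east, y north, z up), v₁ plunges 36°→270° and v₂ plunges 29°→175°.
Cross product v₁ × v₂ gives the pole to the plane: n ∝ (-0.512, -0.437, 0.705).
Dip δ = arctan(|n_h|/n_z) = arctan(0.673/0.705) = 43.7°.
Dip direction = atan2(-0.512, -0.437) = 230° (azimuth of n's horizontal projection).

true dip 44°, dip direction 230°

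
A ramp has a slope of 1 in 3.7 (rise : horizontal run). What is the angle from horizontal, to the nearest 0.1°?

15.1°

tan θ = 1/3.7 = 0.2703
θ = arctan(0.2703) = 15.12°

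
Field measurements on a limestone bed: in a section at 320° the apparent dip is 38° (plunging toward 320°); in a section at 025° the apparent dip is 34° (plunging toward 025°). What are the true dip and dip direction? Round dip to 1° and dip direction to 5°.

true dip 41°, dip direction 345°

Represent each trace as a vector plunging at its apparent dip toward its trend (east-north-up frame): v₁ = (-0.507, 0.604, -0.616), v₂ = (0.350, 0.751, -0.559).
n = v₁ × v₂ = (-0.125, 0.499, 0.592) (taken with n_z > 0).
True dip = arccos(n_z / |n|) = arccos(0.7549) = 41.0°.
Dip direction = atan2(-0.125, 0.499) = 346° (azimuth of n's horizontal projection).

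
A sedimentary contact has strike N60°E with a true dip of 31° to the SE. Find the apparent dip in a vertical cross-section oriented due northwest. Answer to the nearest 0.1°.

The section lies 75° from the strike.
tan α = tan 31° × sin 75° = 0.6009 × 0.9659 = 0.5804
α = arctan(0.5804) = 30.13°

30.1°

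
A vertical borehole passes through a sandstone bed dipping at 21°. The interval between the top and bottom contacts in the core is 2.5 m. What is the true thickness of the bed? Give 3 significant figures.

True thickness t = h · cos(dip) = 2.5 × cos 21°
t = 2.5 × 0.9336 = 2.334 m

2.33 m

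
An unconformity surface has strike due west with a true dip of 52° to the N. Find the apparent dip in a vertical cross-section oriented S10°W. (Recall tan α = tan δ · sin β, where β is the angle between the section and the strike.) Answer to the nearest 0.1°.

51.6°

Angle between strike (due west) and section (S10°W): β = 80°.
tan α = tan 52° × sin 80° = 1.2799 × 0.9848 = 1.2605
apparent dip = arctan 1.2605 = 51.57°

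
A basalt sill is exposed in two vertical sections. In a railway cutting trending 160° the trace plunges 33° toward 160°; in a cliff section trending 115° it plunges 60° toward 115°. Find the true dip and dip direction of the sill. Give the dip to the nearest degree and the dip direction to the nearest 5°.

Each apparent-dip line lies in the plane. As unit vectors (x east, y north, z up), v₁ plunges 33°→160° and v₂ plunges 60°→115°.
n = v₁ × v₂ = (0.567, 0.002, 0.297) (taken with n_z > 0).
tan δ = √(n_x²+n_y²)/n_z = 0.567/0.297, so δ = 62.4°.
Dip direction = atan2(0.567, 0.002) = 90° (azimuth of n's horizontal projection).

true dip 62°, dip direction 090°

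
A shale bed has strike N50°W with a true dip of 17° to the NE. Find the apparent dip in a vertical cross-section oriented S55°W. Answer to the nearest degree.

The section lies 75° from the strike.
tan(apparent dip) = tan 17° · sin 75° = 0.2953
α = arctan(0.2953) = 16.45°

16°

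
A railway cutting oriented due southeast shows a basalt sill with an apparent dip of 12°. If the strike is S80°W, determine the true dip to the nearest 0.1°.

The section is 55° from the strike.
tan(true dip) = tan 12° / sin 55° = 0.2595
true dip = arctan 0.2595 = 14.55°

14.5°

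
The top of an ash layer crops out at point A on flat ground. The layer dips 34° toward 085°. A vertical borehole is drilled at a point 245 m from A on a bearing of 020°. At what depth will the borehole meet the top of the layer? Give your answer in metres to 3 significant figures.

69.8 m

The hole lies 65° from the dip direction, so the down-dip offset is 245 × cos 65° = 103.54 m.
Depth = down-dip offset × tan(dip) = 103.54 × tan 34° = 103.54 × 0.6745
Depth = 69.84 m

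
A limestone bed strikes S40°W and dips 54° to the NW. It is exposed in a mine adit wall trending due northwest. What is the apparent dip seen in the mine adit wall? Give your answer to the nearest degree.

The strike is S40°W and the section trends due northwest; the acute angle between them is β = 85°.
tan(apparent dip) = tan 54° · sin 85° = 1.3711
α = arctan(1.3711) = 53.90°

54°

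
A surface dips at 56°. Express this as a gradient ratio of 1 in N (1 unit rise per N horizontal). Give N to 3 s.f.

1 in 0.675

1 : N means tan θ = 1/N, so N = 1/tan 56° = 1/1.4826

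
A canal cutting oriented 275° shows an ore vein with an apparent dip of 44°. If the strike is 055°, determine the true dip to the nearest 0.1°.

The section is 40° from the strike.
tan δ = tan α / sin β = tan 44° / sin 40° = 0.9657 / 0.6428 = 1.5023
true dip = arctan 1.5023 = 56.35°

56.4°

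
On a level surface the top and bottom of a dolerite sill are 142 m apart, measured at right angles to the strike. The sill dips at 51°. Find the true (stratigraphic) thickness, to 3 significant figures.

True thickness t = w · sin(dip) = 142 × sin 51°
t = 142 × 0.7771 = 110.355 m

110 m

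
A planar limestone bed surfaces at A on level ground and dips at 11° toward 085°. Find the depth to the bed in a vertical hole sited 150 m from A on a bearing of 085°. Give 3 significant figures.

29.2 m

The hole is directly down-dip from the outcrop, so the down-dip offset is 150 m.
Depth = down-dip offset × tan(dip) = 150.00 × tan 11° = 150.00 × 0.1944
Depth = 29.16 m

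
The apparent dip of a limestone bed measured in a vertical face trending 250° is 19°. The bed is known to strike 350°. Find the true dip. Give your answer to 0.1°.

The section is 80° from the strike.
tan(true dip) = tan 19° / sin 80° = 0.3496
δ = arctan(0.3496) = 19.27°

19.3°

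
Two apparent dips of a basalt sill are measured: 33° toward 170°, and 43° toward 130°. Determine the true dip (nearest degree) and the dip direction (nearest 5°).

true dip 43°, dip direction 125°

Represent each trace as a vector plunging at its apparent dip toward its trend (east-north-up frame): v₁ = (0.146, -0.826, -0.545), v₂ = (0.560, -0.470, -0.682).
Cross product v₁ × v₂ gives the pole to the plane: n ∝ (0.307, -0.206, 0.394).
True dip = arccos(n_z / |n|) = arccos(0.7294) = 43.2°.
Dip direction = azimuth of (n_x, n_y) = atan2(0.307, -0.206) = 124°.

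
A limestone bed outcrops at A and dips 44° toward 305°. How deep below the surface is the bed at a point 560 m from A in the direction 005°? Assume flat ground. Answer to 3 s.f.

The hole lies 60° from the dip direction, so the down-dip offset is 560 × cos 60° = 280.00 m.
Depth = down-dip offset × tan(dip) = 280.00 × tan 44° = 280.00 × 0.9657
Depth = 270.39 m

270 m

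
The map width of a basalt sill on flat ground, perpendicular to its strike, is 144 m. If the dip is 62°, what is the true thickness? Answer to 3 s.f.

127 m

True thickness t = w · sin(dip) = 144 × sin 62°
t = 144 × 0.8829 = 127.144 m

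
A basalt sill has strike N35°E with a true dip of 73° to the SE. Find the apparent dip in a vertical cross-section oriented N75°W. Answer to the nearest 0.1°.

The section lies 70° from the strike.
tan(apparent dip) = tan 73° · sin 70° = 3.0736
apparent dip = arctan 3.0736 = 71.98°

72.0°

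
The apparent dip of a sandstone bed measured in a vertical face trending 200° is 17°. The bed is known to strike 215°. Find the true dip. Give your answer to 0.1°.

β = acute angle between strike 215° and section 200° = 15°.
tan δ = tan α / sin β = tan 17° / sin 15° = 0.3057 / 0.2588 = 1.1813
true dip = arctan 1.1813 = 49.75°

49.8°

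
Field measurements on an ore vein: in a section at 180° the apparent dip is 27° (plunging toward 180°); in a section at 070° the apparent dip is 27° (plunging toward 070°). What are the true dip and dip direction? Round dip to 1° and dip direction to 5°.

The two traces are lines in the plane: v₁ = (sin 180°·cos 27°, cos 180°·cos 27°, −sin 27°), v₂ = (sin 70°·cos 27°, cos 70°·cos 27°, −sin 27°).
The plane normal is n = v₁ × v₂ ∝ (0.543, -0.380, 0.746).
Dip δ = arctan(|n_h|/n_z) = arctan(0.663/0.746) = 41.6°.
Dip direction = azimuth of (n_x, n_y) = atan2(0.543, -0.380) = 125°.

true dip 42°, dip direction 125°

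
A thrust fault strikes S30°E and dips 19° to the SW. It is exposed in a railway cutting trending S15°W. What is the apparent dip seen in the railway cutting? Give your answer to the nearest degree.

Angle between strike (S30°E) and section (S15°W): β = 45°.
tan(apparent dip) = tan 19° · sin 45° = 0.2435
apparent dip = arctan 0.2435 = 13.68°

14°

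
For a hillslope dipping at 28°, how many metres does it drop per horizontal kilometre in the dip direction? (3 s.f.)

532 m

drop per km = 1000 × tan 28° = 1000 × 0.5317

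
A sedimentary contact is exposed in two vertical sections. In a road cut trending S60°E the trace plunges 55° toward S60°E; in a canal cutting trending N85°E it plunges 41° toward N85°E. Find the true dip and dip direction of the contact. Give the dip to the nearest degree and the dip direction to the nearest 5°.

true dip 57°, dip direction 140°

Represent each trace as a vector plunging at its apparent dip toward its trend (east-north-up frame): v₁ = (0.497, -0.287, -0.819), v₂ = (0.752, 0.066, -0.656).
Cross product v₁ × v₂ gives the pole to the plane: n ∝ (0.242, -0.290, 0.248).
tan δ = √(n_x²+n_y²)/n_z = 0.378/0.248, so δ = 56.7°.
Dip direction = azimuth of (n_x, n_y) = atan2(0.242, -0.290) = 140°.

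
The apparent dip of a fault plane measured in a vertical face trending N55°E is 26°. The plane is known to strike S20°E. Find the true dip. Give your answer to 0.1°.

26.8°

The section is 75° from the strike.
tan δ = tan α / sin β = tan 26° / sin 75° = 0.4877 / 0.9659 = 0.5049
true dip = arctan 0.5049 = 26.79°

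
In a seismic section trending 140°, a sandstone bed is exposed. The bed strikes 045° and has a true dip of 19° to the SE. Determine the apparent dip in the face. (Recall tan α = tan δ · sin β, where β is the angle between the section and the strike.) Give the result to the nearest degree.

19°

Angle between strike (045°) and section (140°): β = 85°.
tan α = tan 19° × sin 85° = 0.3443 × 0.9962 = 0.3430
apparent dip = arctan 0.3430 = 18.93°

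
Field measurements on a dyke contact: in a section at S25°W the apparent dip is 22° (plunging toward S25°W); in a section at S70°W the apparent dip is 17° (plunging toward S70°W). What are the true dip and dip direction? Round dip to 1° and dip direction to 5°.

The two traces are lines in the plane: v₁ = (sin 205°·cos 22°, cos 205°·cos 22°, −sin 22°), v₂ = (sin 250°·cos 17°, cos 250°·cos 17°, −sin 17°).
The plane normal is n = v₁ × v₂ ∝ (-0.123, -0.222, 0.627).
True dip = arccos(n_z / |n|) = arccos(0.9269) = 22.0°.
The horizontal component of n points toward azimuth atan2(n_x, n_y) = 209°, the dip direction.

true dip 22°, dip direction 210°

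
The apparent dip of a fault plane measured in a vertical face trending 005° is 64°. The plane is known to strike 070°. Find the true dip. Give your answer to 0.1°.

66.2°

β = acute angle between strike 070° and section 005° = 65°.
tan(true dip) = tan 64° / sin 65° = 2.2623
δ = arctan(2.2623) = 66.15°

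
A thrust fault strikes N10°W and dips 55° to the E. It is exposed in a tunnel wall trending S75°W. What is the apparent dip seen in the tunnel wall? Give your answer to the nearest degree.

55°

The section lies 85° from the strike.
tan α = tan 55° × sin 85° = 1.4281 × 0.9962 = 1.4227
apparent dip = arctan 1.4227 = 54.90°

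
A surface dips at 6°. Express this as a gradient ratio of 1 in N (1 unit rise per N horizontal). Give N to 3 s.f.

1 in 9.51

1 : N means tan θ = 1/N, so N = 1/tan 6° = 1/0.1051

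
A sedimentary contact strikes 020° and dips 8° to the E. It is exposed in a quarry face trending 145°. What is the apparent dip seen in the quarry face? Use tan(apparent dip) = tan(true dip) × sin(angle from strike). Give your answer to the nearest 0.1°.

6.6°

The strike is 020° and the section trends 145°; the acute angle between them is β = 55°.
tan(apparent dip) = tan 8° · sin 55° = 0.1151
α = arctan(0.1151) = 6.57°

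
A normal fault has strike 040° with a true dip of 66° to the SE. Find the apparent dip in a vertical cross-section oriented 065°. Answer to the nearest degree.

The strike is 040° and the section trends 065°; the acute angle between them is β = 25°.
tan(apparent dip) = tan 66° · sin 25° = 0.9492
apparent dip = arctan 0.9492 = 43.51°

44°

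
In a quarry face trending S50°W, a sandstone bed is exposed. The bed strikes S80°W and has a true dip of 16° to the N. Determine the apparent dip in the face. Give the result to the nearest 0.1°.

Angle between strike (S80°W) and section (S50°W): β = 30°.
tan α = tan 16° × sin 30° = 0.2867 × 0.5000 = 0.1434
apparent dip = arctan 0.1434 = 8.16°

8.2°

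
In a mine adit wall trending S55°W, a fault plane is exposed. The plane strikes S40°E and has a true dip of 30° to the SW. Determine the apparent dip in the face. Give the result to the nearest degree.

The section lies 85° from the strike.
tan(apparent dip) = tan 30° · sin 85° = 0.5752
α = arctan(0.5752) = 29.91°

30°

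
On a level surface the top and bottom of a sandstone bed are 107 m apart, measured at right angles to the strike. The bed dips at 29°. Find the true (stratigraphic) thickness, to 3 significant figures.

True thickness t = w · sin(dip) = 107 × sin 29°
t = 107 × 0.4848 = 51.875 m

51.9 m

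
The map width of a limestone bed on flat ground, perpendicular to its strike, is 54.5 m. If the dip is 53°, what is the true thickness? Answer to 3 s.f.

43.5 m

True thickness t = w · sin(dip) = 54.5 × sin 53°
t = 54.5 × 0.7986 = 43.526 m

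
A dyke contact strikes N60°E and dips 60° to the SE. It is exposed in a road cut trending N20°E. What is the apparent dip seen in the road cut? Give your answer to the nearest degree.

48°

The strike is N60°E and the section trends N20°E; the acute angle between them is β = 40°.
tan α = tan 60° × sin 40° = 1.7321 × 0.6428 = 1.1133
α = arctan(1.1133) = 48.07°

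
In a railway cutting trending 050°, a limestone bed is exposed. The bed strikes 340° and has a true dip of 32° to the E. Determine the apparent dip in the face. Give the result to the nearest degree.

Angle between strike (340°) and section (050°): β = 70°.
tan α = tan 32° × sin 70° = 0.6249 × 0.9397 = 0.5872
α = arctan(0.5872) = 30.42°

30°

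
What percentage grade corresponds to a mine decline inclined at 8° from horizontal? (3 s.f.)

grade % = 100 × tan 8° = 100 × 0.1405

14.1%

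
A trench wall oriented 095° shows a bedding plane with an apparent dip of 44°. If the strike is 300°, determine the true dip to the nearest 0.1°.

The section is 25° from the strike.
tan δ = tan α / sin β = tan 44° / sin 25° = 0.9657 / 0.4226 = 2.2850
δ = arctan(2.2850) = 66.36°

66.4°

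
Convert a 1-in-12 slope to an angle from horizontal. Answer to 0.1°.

4.8°

tan θ = 1/12 = 0.0833
θ = arctan(0.0833) = 4.76°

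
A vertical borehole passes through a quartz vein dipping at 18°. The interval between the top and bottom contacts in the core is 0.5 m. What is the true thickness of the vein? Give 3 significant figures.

0.476 m

True thickness t = h · cos(dip) = 0.5 × cos 18°
t = 0.5 × 0.9511 = 0.476 m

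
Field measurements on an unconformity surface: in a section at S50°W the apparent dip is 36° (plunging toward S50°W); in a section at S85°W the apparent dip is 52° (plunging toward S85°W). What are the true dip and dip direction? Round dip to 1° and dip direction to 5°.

Each apparent-dip line lies in the plane. As unit vectors (x east, y north, z up), v₁ plunges 36°→S50°W and v₂ plunges 52°→S85°W.
Cross product v₁ × v₂ gives the pole to the plane: n ∝ (-0.378, 0.128, 0.286).
Dip δ = arctan(|n_h|/n_z) = arctan(0.399/0.286) = 54.4°.
Dip direction = atan2(-0.378, 0.128) = 289° (azimuth of n's horizontal projection).

true dip 54°, dip direction 290°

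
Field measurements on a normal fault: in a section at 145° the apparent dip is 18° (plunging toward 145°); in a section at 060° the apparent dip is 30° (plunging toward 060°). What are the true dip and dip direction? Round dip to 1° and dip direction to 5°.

true dip 33°, dip direction 085°

The two traces are lines in the plane: v₁ = (sin 145°·cos 18°, cos 145°·cos 18°, −sin 18°), v₂ = (sin 60°·cos 30°, cos 60°·cos 30°, −sin 30°).
Cross product v₁ × v₂ gives the pole to the plane: n ∝ (0.523, 0.041, 0.821).
tan δ = √(n_x²+n_y²)/n_z = 0.525/0.821, so δ = 32.6°.
The horizontal component of n points toward azimuth atan2(n_x, n_y) = 86°, the dip direction.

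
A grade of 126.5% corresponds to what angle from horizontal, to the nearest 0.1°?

tan θ = 126.5/100 = 1.2650
θ = arctan(1.2650) = 51.67°

51.7°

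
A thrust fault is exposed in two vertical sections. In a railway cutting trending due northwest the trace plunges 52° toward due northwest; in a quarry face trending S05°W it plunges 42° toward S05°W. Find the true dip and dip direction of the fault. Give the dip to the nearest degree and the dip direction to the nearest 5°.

Each apparent-dip line lies in the plane. As unit vectors (x east, y north, z up), v₁ plunges 52°→due northwest and v₂ plunges 42°→S05°W.
Cross product v₁ × v₂ gives the pole to the plane: n ∝ (-0.875, -0.240, 0.350).
True dip = arccos(n_z / |n|) = arccos(0.3604) = 68.9°.
Dip direction = atan2(-0.875, -0.240) = 255° (azimuth of n's horizontal projection).

true dip 69°, dip direction 255°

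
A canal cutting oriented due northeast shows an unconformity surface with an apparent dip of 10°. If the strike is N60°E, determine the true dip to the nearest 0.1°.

34.3°

β = acute angle between strike N60°E and section due northeast = 15°.
tan(true dip) = tan 10° / sin 15° = 0.6813
δ = arctan(0.6813) = 34.27°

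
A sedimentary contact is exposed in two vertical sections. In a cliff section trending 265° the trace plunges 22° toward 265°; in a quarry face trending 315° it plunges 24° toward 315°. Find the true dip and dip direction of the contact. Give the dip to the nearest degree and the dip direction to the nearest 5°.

The two traces are lines in the plane: v₁ = (sin 265°·cos 22°, cos 265°·cos 22°, −sin 22°), v₂ = (sin 315°·cos 24°, cos 315°·cos 24°, −sin 24°).
Cross product v₁ × v₂ gives the pole to the plane: n ∝ (-0.275, 0.134, 0.649).
True dip = arccos(n_z / |n|) = arccos(0.9047) = 25.2°.
Dip direction = azimuth of (n_x, n_y) = atan2(-0.275, 0.134) = 296°.

true dip 25°, dip direction 295°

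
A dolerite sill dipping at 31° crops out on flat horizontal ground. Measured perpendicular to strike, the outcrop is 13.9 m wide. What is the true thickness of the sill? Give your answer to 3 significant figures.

7.16 m

True thickness t = w · sin(dip) = 13.9 × sin 31°
t = 13.9 × 0.5150 = 7.159 m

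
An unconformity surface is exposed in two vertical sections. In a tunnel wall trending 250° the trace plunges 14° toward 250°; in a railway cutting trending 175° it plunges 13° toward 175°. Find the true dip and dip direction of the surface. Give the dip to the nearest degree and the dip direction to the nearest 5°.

Represent each trace as a vector plunging at its apparent dip toward its trend (east-north-up frame): v₁ = (-0.912, -0.332, -0.242), v₂ = (0.085, -0.971, -0.225).
Cross product v₁ × v₂ gives the pole to the plane: n ∝ (-0.160, -0.226, 0.913).
Dip δ = arctan(|n_h|/n_z) = arctan(0.277/0.913) = 16.9°.
Dip direction = atan2(-0.160, -0.226) = 215° (azimuth of n's horizontal projection).

true dip 17°, dip direction 215°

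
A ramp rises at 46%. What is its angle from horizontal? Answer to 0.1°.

tan θ = 46/100 = 0.4600
θ = arctan(0.4600) = 24.70°

24.7°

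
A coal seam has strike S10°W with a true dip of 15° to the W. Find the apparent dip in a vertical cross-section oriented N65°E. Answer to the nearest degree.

12°

The strike is S10°W and the section trends N65°E; the acute angle between them is β = 55°.
tan α = tan 15° × sin 55° = 0.2679 × 0.8192 = 0.2195
α = arctan(0.2195) = 12.38°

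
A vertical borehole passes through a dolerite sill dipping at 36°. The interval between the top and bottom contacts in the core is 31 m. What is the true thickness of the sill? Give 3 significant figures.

True thickness t = h · cos(dip) = 31 × cos 36°
t = 31 × 0.8090 = 25.080 m

25.1 m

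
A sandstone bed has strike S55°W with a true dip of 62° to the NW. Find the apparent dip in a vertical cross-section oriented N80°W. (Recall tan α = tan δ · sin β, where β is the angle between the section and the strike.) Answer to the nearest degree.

53°

The strike is S55°W and the section trends N80°W; the acute angle between them is β = 45°.
tan α = tan 62° × sin 45° = 1.8807 × 0.7071 = 1.3299
α = arctan(1.3299) = 53.06°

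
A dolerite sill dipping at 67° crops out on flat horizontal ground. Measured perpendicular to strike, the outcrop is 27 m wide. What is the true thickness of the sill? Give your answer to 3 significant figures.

24.9 m

True thickness t = w · sin(dip) = 27 × sin 67°
t = 27 × 0.9205 = 24.854 m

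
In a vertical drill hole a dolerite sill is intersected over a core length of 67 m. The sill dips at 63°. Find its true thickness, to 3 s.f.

True thickness t = h · cos(dip) = 67 × cos 63°
t = 67 × 0.4540 = 30.417 m

30.4 m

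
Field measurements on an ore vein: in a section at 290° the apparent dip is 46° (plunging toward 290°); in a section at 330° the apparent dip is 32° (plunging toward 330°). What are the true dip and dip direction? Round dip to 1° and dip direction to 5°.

true dip 47°, dip direction 275°

Each apparent-dip line lies in the plane. As unit vectors (x east, y north, z up), v₁ plunges 46°→290° and v₂ plunges 32°→330°.
The plane normal is n = v₁ × v₂ ∝ (-0.402, 0.041, 0.379).
tan δ = √(n_x²+n_y²)/n_z = 0.404/0.379, so δ = 46.9°.
Dip direction = atan2(-0.402, 0.041) = 276° (azimuth of n's horizontal projection).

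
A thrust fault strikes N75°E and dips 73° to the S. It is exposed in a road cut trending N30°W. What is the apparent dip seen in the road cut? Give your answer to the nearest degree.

Angle between strike (N75°E) and section (N30°W): β = 75°.
tan(apparent dip) = tan 73° · sin 75° = 3.1594
apparent dip = arctan 3.1594 = 72.44°

72°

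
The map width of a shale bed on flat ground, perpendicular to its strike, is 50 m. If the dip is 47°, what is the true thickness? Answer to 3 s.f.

36.6 m

True thickness t = w · sin(dip) = 50 × sin 47°
t = 50 × 0.7314 = 36.568 m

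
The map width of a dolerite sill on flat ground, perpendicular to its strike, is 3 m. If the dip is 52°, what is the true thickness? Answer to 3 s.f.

True thickness t = w · sin(dip) = 3 × sin 52°
t = 3 × 0.7880 = 2.364 m

2.36 m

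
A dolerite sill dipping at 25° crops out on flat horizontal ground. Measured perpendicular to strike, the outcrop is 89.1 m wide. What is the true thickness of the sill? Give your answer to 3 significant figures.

True thickness t = w · sin(dip) = 89.1 × sin 25°
t = 89.1 × 0.4226 = 37.655 m

37.7 m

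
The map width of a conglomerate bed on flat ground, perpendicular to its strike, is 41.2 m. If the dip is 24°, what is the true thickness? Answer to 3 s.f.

True thickness t = w · sin(dip) = 41.2 × sin 24°
t = 41.2 × 0.4067 = 16.758 m

16.8 m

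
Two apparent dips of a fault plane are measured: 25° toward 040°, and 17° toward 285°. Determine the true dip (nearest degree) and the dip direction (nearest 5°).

true dip 36°, dip direction 350°

The two traces are lines in the plane: v₁ = (sin 40°·cos 25°, cos 40°·cos 25°, −sin 25°), v₂ = (sin 285°·cos 17°, cos 285°·cos 17°, −sin 17°).
n = v₁ × v₂ = (-0.098, 0.561, 0.786) (taken with n_z > 0).
True dip = arccos(n_z / |n|) = arccos(0.8097) = 35.9°.
Dip direction = atan2(-0.098, 0.561) = 350° (azimuth of n's horizontal projection).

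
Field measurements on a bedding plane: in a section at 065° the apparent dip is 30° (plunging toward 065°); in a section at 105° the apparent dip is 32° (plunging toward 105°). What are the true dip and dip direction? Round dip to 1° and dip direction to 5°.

The two traces are lines in the plane: v₁ = (sin 65°·cos 30°, cos 65°·cos 30°, −sin 30°), v₂ = (sin 105°·cos 32°, cos 105°·cos 32°, −sin 32°).
n = v₁ × v₂ = (0.304, -0.006, 0.472) (taken with n_z > 0).
Dip δ = arctan(|n_h|/n_z) = arctan(0.304/0.472) = 32.8°.
Dip direction = azimuth of (n_x, n_y) = atan2(0.304, -0.006) = 91°.

true dip 33°, dip direction 090°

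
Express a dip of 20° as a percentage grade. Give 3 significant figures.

36.4%

grade % = 100 × tan 20° = 100 × 0.3640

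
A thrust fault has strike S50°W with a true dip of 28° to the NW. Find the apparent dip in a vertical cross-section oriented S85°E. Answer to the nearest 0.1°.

20.6°

The strike is S50°W and the section trends S85°E; the acute angle between them is β = 45°.
tan α = tan 28° × sin 45° = 0.5317 × 0.7071 = 0.3760
apparent dip = arctan 0.3760 = 20.61°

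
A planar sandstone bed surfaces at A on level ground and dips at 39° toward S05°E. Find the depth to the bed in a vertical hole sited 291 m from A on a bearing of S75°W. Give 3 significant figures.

The hole lies 80° from the dip direction, so the down-dip offset is 291 × cos 80° = 50.53 m.
Depth = down-dip offset × tan(dip) = 50.53 × tan 39° = 50.53 × 0.8098
Depth = 40.92 m

40.9 m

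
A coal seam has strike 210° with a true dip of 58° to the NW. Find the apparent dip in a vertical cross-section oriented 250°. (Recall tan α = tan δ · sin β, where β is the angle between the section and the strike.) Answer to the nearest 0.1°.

Angle between strike (210°) and section (250°): β = 40°.
tan(apparent dip) = tan 58° · sin 40° = 1.0287
apparent dip = arctan 1.0287 = 45.81°

45.8°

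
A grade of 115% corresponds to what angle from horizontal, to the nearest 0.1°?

49.0°

tan θ = 115/100 = 1.1500
θ = arctan(1.1500) = 48.99°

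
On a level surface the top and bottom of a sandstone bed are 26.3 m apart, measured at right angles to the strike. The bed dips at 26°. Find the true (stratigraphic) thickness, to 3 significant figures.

True thickness t = w · sin(dip) = 26.3 × sin 26°
t = 26.3 × 0.4384 = 11.529 m

11.5 m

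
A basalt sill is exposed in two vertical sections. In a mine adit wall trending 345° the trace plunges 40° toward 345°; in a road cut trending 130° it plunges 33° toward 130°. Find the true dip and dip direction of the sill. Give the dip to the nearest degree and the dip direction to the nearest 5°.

The two traces are lines in the plane: v₁ = (sin 345°·cos 40°, cos 345°·cos 40°, −sin 40°), v₂ = (sin 130°·cos 33°, cos 130°·cos 33°, −sin 33°).
n = v₁ × v₂ = (0.750, 0.521, 0.368) (taken with n_z > 0).
tan δ = √(n_x²+n_y²)/n_z = 0.913/0.368, so δ = 68.0°.
Dip direction = atan2(0.750, 0.521) = 55° (azimuth of n's horizontal projection).

true dip 68°, dip direction 055°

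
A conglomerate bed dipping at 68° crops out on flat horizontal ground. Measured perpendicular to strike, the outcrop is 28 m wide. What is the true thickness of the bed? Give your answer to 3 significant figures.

26.0 m

True thickness t = w · sin(dip) = 28 × sin 68°
t = 28 × 0.9272 = 25.961 m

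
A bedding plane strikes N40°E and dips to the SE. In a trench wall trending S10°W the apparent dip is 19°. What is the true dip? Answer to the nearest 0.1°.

The section is 30° from the strike.
tan(true dip) = tan 19° / sin 30° = 0.6887
δ = arctan(0.6887) = 34.55°

34.6°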